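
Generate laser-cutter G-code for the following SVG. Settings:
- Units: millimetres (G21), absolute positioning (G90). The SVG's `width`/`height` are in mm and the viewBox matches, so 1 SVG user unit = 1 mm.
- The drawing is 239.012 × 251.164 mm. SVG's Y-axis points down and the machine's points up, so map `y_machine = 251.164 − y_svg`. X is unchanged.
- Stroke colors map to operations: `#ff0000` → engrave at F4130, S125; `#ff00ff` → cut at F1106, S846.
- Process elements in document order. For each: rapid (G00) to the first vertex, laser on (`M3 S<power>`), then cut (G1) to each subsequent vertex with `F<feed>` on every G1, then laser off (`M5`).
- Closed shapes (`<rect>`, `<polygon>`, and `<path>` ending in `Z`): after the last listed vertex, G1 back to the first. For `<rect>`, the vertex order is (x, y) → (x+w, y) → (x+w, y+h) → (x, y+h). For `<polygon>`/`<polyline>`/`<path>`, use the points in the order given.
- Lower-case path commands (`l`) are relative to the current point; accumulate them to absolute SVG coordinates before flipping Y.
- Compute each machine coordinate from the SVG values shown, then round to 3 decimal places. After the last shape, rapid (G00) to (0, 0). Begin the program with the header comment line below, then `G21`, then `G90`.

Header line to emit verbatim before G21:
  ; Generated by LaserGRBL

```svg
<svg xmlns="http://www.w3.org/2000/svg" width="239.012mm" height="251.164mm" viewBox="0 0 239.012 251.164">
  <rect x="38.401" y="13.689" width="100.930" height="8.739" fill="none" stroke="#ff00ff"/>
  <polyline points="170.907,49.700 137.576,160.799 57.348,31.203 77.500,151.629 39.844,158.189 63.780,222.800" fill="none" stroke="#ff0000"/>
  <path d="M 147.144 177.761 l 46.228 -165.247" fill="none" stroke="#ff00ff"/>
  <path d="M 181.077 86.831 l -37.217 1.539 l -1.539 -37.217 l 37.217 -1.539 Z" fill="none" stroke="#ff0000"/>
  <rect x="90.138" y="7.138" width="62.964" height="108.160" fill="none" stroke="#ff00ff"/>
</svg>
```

; Generated by LaserGRBL
G21
G90
G00 X38.401 Y237.475
M3 S846
G1 X139.331 Y237.475 F1106
G1 X139.331 Y228.736 F1106
G1 X38.401 Y228.736 F1106
G1 X38.401 Y237.475 F1106
M5
G00 X170.907 Y201.464
M3 S125
G1 X137.576 Y90.365 F4130
G1 X57.348 Y219.961 F4130
G1 X77.500 Y99.535 F4130
G1 X39.844 Y92.975 F4130
G1 X63.780 Y28.364 F4130
M5
G00 X147.144 Y73.403
M3 S846
G1 X193.372 Y238.650 F1106
M5
G00 X181.077 Y164.333
M3 S125
G1 X143.860 Y162.794 F4130
G1 X142.321 Y200.011 F4130
G1 X179.538 Y201.550 F4130
G1 X181.077 Y164.333 F4130
M5
G00 X90.138 Y244.026
M3 S846
G1 X153.102 Y244.026 F1106
G1 X153.102 Y135.866 F1106
G1 X90.138 Y135.866 F1106
G1 X90.138 Y244.026 F1106
M5
G00 X0.000 Y0.000

1 u = 1 mm; y_m = 251.164 − y.

[1] `<rect>` rectangle, #ff00ff→cut S846 F1106: (38.401,237.475) → (139.331,237.475) → (139.331,228.736) → (38.401,228.736) → (38.401,237.475) (closed)

[2] `<polyline>` open polyline, #ff0000→engrave S125 F4130: (170.907,201.464) → (137.576,90.365) → (57.348,219.961) → (77.500,99.535) → (39.844,92.975) → (63.780,28.364)

[3] `<path>` line segment, #ff00ff→cut S846 F1106: (147.144,73.403) → (193.372,238.650)

[4] `<path>` regular polygon, #ff0000→engrave S125 F4130: (181.077,164.333) → (143.860,162.794) → (142.321,200.011) → (179.538,201.550) → (181.077,164.333) (closed)

[5] `<rect>` rectangle, #ff00ff→cut S846 F1106: (90.138,244.026) → (153.102,244.026) → (153.102,135.866) → (90.138,135.866) → (90.138,244.026) (closed)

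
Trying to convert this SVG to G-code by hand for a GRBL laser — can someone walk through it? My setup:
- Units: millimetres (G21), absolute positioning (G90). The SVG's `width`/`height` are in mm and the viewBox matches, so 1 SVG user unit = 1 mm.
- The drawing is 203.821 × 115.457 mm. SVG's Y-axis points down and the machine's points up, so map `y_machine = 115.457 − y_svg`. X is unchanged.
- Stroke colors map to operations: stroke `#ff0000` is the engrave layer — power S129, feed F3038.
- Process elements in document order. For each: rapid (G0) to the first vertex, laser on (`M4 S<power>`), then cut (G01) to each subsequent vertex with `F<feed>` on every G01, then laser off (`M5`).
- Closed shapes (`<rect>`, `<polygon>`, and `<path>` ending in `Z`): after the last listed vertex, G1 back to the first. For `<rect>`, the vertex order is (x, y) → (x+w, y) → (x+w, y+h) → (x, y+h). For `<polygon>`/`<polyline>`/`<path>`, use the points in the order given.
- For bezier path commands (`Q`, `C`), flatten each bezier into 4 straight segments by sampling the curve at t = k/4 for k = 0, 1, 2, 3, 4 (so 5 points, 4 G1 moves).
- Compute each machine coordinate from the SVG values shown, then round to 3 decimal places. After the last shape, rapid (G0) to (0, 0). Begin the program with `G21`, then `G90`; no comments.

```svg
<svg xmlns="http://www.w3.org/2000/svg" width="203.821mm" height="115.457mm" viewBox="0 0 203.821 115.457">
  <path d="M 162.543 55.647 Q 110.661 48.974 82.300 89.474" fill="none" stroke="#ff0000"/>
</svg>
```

G21
G90
G0 X162.543 Y59.810
M4 S129
G01 X138.072 Y60.198 F3038
G01 X116.541 Y54.690 F3038
G01 X97.951 Y43.285 F3038
G01 X82.300 Y25.983 F3038
M5
G0 X0.000 Y0.000

Since the viewBox matches the mm dimensions, user units are millimetres directly. The only transform is the Y-flip y_m = 115.457 − y_svg.

Shape 1 is a quadratic bezier drawn with `<path>`. Its stroke #ff0000 means engrave at S129, F3038. After flipping Y the toolpath is (162.543,59.810) → (138.072,60.198) → (116.541,54.690) → (97.951,43.285) → (82.300,25.983).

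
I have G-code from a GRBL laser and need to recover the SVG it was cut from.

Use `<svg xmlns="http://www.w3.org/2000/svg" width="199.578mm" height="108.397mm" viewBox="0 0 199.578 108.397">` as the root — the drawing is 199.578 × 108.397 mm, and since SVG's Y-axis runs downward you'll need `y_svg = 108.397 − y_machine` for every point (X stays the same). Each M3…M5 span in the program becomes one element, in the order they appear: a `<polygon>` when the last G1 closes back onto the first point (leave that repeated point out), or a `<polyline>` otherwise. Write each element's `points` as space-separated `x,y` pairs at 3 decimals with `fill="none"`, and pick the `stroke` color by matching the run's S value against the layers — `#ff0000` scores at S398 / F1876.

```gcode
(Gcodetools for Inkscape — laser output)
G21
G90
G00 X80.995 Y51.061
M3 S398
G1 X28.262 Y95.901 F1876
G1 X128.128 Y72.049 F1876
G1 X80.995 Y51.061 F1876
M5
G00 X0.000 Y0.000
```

<svg xmlns="http://www.w3.org/2000/svg" width="199.578mm" height="108.397mm" viewBox="0 0 199.578 108.397">
  <polygon points="80.995,57.336 28.262,12.496 128.128,36.348" fill="none" stroke="#ff0000"/>
</svg>

Each laser-on run becomes one SVG element. Flip Y back into SVG space with y_svg = 108.397 − y_machine. Every run uses S398, so all elements get stroke `#ff0000` (score).

Run 1: The run returns to its start, so emit a `<polygon>` with points (Y-flipped): 80.995,57.336 28.262,12.496 128.128,36.348.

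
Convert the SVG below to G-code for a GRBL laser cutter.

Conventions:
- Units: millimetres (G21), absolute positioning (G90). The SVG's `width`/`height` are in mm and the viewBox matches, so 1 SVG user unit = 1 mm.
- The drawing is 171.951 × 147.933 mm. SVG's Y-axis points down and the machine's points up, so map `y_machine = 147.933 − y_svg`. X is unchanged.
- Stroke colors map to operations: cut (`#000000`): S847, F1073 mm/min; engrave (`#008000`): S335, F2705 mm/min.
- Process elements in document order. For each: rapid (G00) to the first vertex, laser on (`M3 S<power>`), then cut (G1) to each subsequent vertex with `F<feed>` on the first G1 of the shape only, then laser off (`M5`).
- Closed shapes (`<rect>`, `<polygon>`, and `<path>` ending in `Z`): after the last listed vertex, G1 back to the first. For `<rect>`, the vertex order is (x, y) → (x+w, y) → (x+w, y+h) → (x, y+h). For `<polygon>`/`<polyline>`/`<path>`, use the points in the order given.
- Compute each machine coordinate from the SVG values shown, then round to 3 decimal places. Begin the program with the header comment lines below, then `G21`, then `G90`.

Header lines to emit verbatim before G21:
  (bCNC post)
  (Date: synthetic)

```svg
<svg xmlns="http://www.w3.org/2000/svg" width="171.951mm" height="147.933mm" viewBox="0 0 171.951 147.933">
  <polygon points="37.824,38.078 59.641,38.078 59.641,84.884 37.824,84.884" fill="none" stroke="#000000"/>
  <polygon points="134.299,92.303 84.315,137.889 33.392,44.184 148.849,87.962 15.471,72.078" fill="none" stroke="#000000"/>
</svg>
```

Since the viewBox matches the mm dimensions, user units are millimetres directly. The only transform is the Y-flip y_m = 147.933 − y_svg.

Shape 1 is a rectangle drawn with `<polygon>`. Its stroke #000000 means cut at S847, F1073. After flipping Y the toolpath is (37.824,109.855) → (59.641,109.855) → (59.641,63.049) → (37.824,63.049) → (37.824,109.855), returning to the start.

Shape 2 is a closed polygon drawn with `<polygon>`. Its stroke #000000 means cut at S847, F1073. After flipping Y the toolpath is (134.299,55.630) → (84.315,10.044) → (33.392,103.749) → (148.849,59.971) → (15.471,75.855) → (134.299,55.630), returning to the start.

(bCNC post)
(Date: synthetic)
G21
G90
G00 X37.824 Y109.855
M3 S847
G1 X59.641 Y109.855 F1073
G1 X59.641 Y63.049
G1 X37.824 Y63.049
G1 X37.824 Y109.855
M5
G00 X134.299 Y55.630
M3 S847
G1 X84.315 Y10.044 F1073
G1 X33.392 Y103.749
G1 X148.849 Y59.971
G1 X15.471 Y75.855
G1 X134.299 Y55.630
M5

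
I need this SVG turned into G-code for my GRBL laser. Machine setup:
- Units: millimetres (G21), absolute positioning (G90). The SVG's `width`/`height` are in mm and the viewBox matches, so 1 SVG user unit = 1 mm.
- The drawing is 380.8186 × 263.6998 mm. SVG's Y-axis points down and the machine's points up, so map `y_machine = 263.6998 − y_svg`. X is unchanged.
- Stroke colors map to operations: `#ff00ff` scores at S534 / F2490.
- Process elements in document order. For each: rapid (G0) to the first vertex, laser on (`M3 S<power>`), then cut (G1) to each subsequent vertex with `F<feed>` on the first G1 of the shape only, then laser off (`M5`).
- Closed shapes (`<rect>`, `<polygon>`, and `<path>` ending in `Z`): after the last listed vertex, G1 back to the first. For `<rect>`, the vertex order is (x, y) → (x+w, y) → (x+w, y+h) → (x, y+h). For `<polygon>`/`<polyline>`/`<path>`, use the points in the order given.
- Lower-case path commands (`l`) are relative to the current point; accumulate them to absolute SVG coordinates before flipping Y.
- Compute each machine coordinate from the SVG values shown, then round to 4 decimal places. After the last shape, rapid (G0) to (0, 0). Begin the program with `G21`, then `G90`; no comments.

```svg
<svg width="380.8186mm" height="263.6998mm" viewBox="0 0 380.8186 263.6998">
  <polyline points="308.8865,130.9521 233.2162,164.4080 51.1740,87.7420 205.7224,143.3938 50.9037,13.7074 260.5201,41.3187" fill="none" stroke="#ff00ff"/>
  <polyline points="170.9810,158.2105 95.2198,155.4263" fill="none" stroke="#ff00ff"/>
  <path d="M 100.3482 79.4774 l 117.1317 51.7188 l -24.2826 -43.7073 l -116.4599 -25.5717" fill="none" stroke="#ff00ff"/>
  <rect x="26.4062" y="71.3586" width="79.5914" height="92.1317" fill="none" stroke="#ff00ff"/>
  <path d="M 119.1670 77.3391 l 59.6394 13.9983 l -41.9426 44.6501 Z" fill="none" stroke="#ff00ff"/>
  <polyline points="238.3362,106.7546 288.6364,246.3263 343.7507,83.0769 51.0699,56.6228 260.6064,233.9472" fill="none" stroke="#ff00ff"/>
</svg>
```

1 u = 1 mm; y_m = 263.6998 − y.

[1] `<polyline>` open polyline, #ff00ff→score S534 F2490: (308.8865,132.7477) → (233.2162,99.2918) → (51.1740,175.9578) → (205.7224,120.3060) → (50.9037,249.9924) → (260.5201,222.3811)

[2] `<polyline>` line segment, #ff00ff→score S534 F2490: (170.9810,105.4893) → (95.2198,108.2735)

[3] `<path>` open polyline, #ff00ff→score S534 F2490: (100.3482,184.2224) → (217.4799,132.5036) → (193.1973,176.2109) → (76.7374,201.7826)

[4] `<rect>` rectangle, #ff00ff→score S534 F2490: (26.4062,192.3412) → (105.9976,192.3412) → (105.9976,100.2095) → (26.4062,100.2095) → (26.4062,192.3412) (closed)

[5] `<path>` regular polygon, #ff00ff→score S534 F2490: (119.1670,186.3607) → (178.8064,172.3624) → (136.8638,127.7123) → (119.1670,186.3607) (closed)

[6] `<polyline>` open polyline, #ff00ff→score S534 F2490: (238.3362,156.9452) → (288.6364,17.3735) → (343.7507,180.6229) → (51.0699,207.0770) → (260.6064,29.7526)

G21
G90
G0 X308.8865 Y132.7477
M3 S534
G1 X233.2162 Y99.2918 F2490
G1 X51.1740 Y175.9578
G1 X205.7224 Y120.3060
G1 X50.9037 Y249.9924
G1 X260.5201 Y222.3811
M5
G0 X170.9810 Y105.4893
M3 S534
G1 X95.2198 Y108.2735 F2490
M5
G0 X100.3482 Y184.2224
M3 S534
G1 X217.4799 Y132.5036 F2490
G1 X193.1973 Y176.2109
G1 X76.7374 Y201.7826
M5
G0 X26.4062 Y192.3412
M3 S534
G1 X105.9976 Y192.3412 F2490
G1 X105.9976 Y100.2095
G1 X26.4062 Y100.2095
G1 X26.4062 Y192.3412
M5
G0 X119.1670 Y186.3607
M3 S534
G1 X178.8064 Y172.3624 F2490
G1 X136.8638 Y127.7123
G1 X119.1670 Y186.3607
M5
G0 X238.3362 Y156.9452
M3 S534
G1 X288.6364 Y17.3735 F2490
G1 X343.7507 Y180.6229
G1 X51.0699 Y207.0770
G1 X260.6064 Y29.7526
M5
G0 X0.0000 Y0.0000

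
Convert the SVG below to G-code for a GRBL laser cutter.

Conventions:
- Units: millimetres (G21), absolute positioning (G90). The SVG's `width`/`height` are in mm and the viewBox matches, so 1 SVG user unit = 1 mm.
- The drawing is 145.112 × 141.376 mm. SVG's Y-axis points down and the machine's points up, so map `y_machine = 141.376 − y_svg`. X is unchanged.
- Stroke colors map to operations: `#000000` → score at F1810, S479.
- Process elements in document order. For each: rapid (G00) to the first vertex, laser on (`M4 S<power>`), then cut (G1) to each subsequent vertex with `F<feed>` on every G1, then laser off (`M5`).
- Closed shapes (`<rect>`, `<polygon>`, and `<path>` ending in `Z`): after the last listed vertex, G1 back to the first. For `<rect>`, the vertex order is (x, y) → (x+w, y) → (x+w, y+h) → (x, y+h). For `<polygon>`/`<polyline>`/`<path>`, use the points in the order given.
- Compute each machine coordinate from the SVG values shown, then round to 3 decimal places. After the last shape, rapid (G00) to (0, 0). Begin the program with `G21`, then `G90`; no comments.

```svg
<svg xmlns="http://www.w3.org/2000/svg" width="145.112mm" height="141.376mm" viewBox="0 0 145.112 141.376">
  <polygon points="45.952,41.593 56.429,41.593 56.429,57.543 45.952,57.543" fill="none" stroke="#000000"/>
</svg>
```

G21
G90
G00 X45.952 Y99.783
M4 S479
G1 X56.429 Y99.783 F1810
G1 X56.429 Y83.833 F1810
G1 X45.952 Y83.833 F1810
G1 X45.952 Y99.783 F1810
M5
G00 X0.000 Y0.000

Since the viewBox matches the mm dimensions, user units are millimetres directly. The only transform is the Y-flip y_m = 141.376 − y_svg.

Shape 1 is a rectangle drawn with `<polygon>`. Its stroke #000000 means score at S479, F1810. After flipping Y the toolpath is (45.952,99.783) → (56.429,99.783) → (56.429,83.833) → (45.952,83.833) → (45.952,99.783), returning to the start.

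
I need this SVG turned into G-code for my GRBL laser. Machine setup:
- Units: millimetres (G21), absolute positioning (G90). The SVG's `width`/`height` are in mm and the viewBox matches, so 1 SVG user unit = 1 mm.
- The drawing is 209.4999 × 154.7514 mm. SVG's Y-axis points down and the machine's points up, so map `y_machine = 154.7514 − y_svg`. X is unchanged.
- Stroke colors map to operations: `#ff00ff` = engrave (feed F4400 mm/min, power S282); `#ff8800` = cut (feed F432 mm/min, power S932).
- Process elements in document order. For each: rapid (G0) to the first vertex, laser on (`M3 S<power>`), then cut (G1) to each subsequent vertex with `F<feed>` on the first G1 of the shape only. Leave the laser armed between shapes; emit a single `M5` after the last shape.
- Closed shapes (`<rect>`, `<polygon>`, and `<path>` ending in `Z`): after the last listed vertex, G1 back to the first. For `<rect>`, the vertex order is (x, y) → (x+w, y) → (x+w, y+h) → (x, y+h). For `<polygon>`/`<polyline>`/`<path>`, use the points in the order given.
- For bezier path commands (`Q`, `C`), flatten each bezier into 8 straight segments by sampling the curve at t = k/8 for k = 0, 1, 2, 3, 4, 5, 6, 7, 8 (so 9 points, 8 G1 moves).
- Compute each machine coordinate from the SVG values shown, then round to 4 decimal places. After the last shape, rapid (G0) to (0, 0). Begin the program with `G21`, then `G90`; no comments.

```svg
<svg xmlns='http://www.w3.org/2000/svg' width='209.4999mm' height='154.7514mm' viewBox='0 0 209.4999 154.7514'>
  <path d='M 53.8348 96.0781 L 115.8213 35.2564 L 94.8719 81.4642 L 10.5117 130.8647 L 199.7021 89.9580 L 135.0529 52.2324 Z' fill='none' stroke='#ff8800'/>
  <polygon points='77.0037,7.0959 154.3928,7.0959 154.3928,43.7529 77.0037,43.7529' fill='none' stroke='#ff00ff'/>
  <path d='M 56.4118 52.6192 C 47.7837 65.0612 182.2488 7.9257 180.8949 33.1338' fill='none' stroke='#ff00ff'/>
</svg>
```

G21
G90
G0 X53.8348 Y58.6733
M3 S932
G1 X115.8213 Y119.4950 F432
G1 X94.8719 Y73.2872
G1 X10.5117 Y23.8867
G1 X199.7021 Y64.7934
G1 X135.0529 Y102.5190
G1 X53.8348 Y58.6733
G0 X77.0037 Y147.6555
M3 S282
G1 X154.3928 Y147.6555 F4400
G1 X154.3928 Y110.9985
G1 X77.0037 Y110.9985
G1 X77.0037 Y147.6555
G0 X56.4118 Y102.1322
M3 S282
G1 X59.3390 Y100.4312 F4400
G1 X72.4127 Y103.4727
G1 X92.3644 Y109.4765
G1 X115.9255 Y116.6622
G1 X139.8277 Y123.2495
G1 X160.8023 Y127.4580
G1 X175.5808 Y127.5075
G1 X180.8949 Y121.6176
M5
G0 X0.0000 Y0.0000

viewBox `0 0 209.4999 154.7514` with mm width/height → 1 unit = 1 mm. Flip: y_m = 154.7514 − y_svg.

**Shape 1** — `<path>` closed polygon, stroke `#ff8800` → cut (S932, F432). Machine vertices: (53.8348,58.6733) → (115.8213,119.4950) → (94.8719,73.2872) → (10.5117,23.8867) → (199.7021,64.7934) → (135.0529,102.5190) → (53.8348,58.6733). Closed: final G1 returns to the first vertex.

**Shape 2** — `<polygon>` rectangle, stroke `#ff00ff` → engrave (S282, F4400). Machine vertices: (77.0037,147.6555) → (154.3928,147.6555) → (154.3928,110.9985) → (77.0037,110.9985) → (77.0037,147.6555). Closed: final G1 returns to the first vertex.

**Shape 3** — `<path>` cubic bezier, stroke `#ff00ff` → engrave (S282, F4400). Control points (SVG): P0=(56.4118,52.6192), P1=(47.7837,65.0612), P2=(182.2488,7.9257), P3=(180.8949,33.1338); sampled at t=k/8. Machine vertices: (56.4118,102.1322) → (59.3390,100.4312) → (72.4127,103.4727) → (92.3644,109.4765) → (115.9255,116.6622) → (139.8277,123.2495) → (160.8023,127.4580) → (175.5808,127.5075) → (180.8949,121.6176). Open path.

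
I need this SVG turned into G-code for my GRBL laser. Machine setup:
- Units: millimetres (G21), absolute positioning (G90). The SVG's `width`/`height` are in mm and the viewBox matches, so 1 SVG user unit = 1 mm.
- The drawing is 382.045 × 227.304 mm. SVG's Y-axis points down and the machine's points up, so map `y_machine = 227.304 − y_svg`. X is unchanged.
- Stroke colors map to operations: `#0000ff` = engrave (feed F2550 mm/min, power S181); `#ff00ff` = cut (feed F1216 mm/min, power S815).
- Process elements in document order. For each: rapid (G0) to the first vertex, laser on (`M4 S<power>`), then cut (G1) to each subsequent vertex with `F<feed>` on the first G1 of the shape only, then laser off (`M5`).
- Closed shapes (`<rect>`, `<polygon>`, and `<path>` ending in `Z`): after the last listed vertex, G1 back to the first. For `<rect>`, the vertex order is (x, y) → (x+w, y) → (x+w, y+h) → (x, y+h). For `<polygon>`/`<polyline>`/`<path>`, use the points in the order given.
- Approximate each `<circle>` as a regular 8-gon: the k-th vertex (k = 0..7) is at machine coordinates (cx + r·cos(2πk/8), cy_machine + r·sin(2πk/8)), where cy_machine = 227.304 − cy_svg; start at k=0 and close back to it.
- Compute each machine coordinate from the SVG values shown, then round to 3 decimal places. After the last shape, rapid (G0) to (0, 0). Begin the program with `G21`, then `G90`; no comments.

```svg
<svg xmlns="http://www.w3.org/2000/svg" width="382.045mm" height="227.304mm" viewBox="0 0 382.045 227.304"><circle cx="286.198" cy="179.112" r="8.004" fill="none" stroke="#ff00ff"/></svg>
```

G21
G90
G0 X294.202 Y48.192
M4 S815
G1 X291.858 Y53.852 F1216
G1 X286.198 Y56.196
G1 X280.538 Y53.852
G1 X278.194 Y48.192
G1 X280.538 Y42.532
G1 X286.198 Y40.188
G1 X291.858 Y42.532
G1 X294.202 Y48.192
M5
G0 X0.000 Y0.000

1 u = 1 mm; y_m = 227.304 − y.

[1] `<circle>` circle, #ff00ff→cut S815 F1216: (294.202,48.192) → (291.858,53.852) → (286.198,56.196) → (280.538,53.852) → (278.194,48.192) → (280.538,42.532) → (286.198,40.188) → (291.858,42.532) → (294.202,48.192) (closed)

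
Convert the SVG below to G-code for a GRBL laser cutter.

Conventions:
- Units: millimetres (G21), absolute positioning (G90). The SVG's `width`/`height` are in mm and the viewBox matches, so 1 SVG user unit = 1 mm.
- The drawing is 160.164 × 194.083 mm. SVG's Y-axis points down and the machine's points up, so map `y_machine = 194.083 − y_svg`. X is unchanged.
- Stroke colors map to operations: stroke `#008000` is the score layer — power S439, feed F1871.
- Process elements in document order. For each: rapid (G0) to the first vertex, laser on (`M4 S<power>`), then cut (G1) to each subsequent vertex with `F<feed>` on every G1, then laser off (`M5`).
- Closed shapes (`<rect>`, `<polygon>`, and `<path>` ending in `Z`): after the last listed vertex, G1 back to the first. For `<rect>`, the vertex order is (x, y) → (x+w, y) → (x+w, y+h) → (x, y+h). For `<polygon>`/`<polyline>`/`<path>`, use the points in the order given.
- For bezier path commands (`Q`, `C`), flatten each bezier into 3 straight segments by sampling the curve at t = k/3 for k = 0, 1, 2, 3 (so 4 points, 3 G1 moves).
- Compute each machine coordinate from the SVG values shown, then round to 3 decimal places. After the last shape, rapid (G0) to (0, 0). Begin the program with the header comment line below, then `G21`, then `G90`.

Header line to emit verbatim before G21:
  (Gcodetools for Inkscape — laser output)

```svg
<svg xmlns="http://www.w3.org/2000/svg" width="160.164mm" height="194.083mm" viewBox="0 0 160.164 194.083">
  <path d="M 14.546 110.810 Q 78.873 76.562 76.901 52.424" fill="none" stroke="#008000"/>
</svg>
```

1 u = 1 mm; y_m = 194.083 − y.

[1] `<path>` quadratic bezier, #008000→score S439 F1871: (14.546,83.273) → (50.064,104.982) → (70.849,124.444) → (76.901,141.659)

(Gcodetools for Inkscape — laser output)
G21
G90
G0 X14.546 Y83.273
M4 S439
G1 X50.064 Y104.982 F1871
G1 X70.849 Y124.444 F1871
G1 X76.901 Y141.659 F1871
M5
G0 X0.000 Y0.000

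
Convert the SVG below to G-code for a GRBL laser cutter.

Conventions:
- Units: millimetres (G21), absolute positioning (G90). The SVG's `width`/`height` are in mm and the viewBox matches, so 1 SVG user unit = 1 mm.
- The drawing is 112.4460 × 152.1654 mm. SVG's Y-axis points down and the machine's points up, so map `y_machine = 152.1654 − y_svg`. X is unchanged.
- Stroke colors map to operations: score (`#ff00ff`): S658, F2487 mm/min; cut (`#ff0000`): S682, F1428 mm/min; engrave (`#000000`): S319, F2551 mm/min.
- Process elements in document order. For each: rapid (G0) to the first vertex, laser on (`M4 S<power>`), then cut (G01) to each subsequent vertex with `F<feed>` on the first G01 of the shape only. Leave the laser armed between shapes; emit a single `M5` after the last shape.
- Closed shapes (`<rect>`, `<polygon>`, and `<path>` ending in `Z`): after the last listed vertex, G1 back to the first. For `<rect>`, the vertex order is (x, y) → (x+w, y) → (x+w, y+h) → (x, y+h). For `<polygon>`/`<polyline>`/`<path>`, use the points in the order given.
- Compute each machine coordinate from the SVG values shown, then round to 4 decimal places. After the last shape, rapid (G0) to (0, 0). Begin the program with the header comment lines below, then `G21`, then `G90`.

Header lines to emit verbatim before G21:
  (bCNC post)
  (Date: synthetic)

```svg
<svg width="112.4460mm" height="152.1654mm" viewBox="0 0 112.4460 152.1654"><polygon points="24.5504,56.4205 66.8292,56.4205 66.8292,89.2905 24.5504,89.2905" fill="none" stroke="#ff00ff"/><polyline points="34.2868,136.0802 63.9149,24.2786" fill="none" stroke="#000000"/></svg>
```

Since the viewBox matches the mm dimensions, user units are millimetres directly. The only transform is the Y-flip y_m = 152.1654 − y_svg.

Shape 1 is a rectangle drawn with `<polygon>`. Its stroke #ff00ff means score at S658, F2487. After flipping Y the toolpath is (24.5504,95.7449) → (66.8292,95.7449) → (66.8292,62.8749) → (24.5504,62.8749) → (24.5504,95.7449), returning to the start.

Shape 2 is a line segment drawn with `<polyline>`. Its stroke #000000 means engrave at S319, F2551. After flipping Y the toolpath is (34.2868,16.0852) → (63.9149,127.8868).

(bCNC post)
(Date: synthetic)
G21
G90
G0 X24.5504 Y95.7449
M4 S658
G01 X66.8292 Y95.7449 F2487
G01 X66.8292 Y62.8749
G01 X24.5504 Y62.8749
G01 X24.5504 Y95.7449
G0 X34.2868 Y16.0852
M4 S319
G01 X63.9149 Y127.8868 F2551
M5
G0 X0.0000 Y0.0000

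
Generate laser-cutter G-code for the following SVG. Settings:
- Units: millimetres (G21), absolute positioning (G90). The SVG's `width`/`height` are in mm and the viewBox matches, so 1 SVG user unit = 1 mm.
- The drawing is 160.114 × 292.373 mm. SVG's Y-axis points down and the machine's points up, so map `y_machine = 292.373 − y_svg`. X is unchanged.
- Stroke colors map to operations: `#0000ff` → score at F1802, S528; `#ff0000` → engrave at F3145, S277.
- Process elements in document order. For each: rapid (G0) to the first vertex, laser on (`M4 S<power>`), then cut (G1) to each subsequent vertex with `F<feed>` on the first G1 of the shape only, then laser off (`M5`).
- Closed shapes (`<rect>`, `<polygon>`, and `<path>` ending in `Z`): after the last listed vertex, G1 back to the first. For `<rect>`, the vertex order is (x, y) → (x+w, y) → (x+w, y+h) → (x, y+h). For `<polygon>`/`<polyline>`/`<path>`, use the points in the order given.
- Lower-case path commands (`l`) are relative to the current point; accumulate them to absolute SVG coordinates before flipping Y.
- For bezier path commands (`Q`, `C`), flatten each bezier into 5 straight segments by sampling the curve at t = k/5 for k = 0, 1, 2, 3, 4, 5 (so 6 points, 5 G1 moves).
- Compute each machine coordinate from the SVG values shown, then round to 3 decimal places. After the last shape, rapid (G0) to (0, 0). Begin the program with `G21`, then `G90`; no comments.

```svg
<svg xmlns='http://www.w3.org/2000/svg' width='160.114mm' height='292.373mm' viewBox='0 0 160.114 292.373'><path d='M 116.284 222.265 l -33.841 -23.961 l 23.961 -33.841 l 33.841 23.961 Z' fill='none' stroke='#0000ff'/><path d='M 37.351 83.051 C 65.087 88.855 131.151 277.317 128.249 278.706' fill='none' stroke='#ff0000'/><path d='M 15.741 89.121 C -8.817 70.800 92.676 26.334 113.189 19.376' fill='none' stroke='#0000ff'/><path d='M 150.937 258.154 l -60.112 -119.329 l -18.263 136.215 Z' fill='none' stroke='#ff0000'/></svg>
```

viewBox `0 0 160.114 292.373` with mm width/height → 1 unit = 1 mm. Flip: y_m = 292.373 − y_svg.

**Shape 1** — `<path>` regular polygon, stroke `#0000ff` → score (S528, F1802). Machine vertices: (116.284,70.108) → (82.443,94.069) → (106.404,127.910) → (140.245,103.949) → (116.284,70.108). Closed: final G1 returns to the first vertex.

**Shape 2** — `<path>` cubic bezier, stroke `#ff0000` → engrave (S277, F3145). Control points (SVG): P0=(37.351,83.051), P1=(65.087,88.855), P2=(131.151,277.317), P3=(128.249,278.706); sampled at t=k/5. Machine vertices: (37.351,209.322) → (57.734,186.878) → (82.165,138.344) → (105.495,81.466) → (122.573,33.991) → (128.249,13.667). Open path.

**Shape 3** — `<path>` cubic bezier, stroke `#0000ff` → score (S528, F1802). Control points (SVG): P0=(15.741,89.121), P1=(-8.817,70.800), P2=(92.676,26.334), P3=(113.189,19.376); sampled at t=k/5. Machine vertices: (15.741,203.252) → (14.476,216.873) → (33.526,233.713) → (62.953,250.717) → (92.820,264.830) → (113.189,272.997). Open path.

**Shape 4** — `<path>` closed polygon, stroke `#ff0000` → engrave (S277, F3145). Machine vertices: (150.937,34.219) → (90.825,153.548) → (72.562,17.333) → (150.937,34.219). Closed: final G1 returns to the first vertex.

G21
G90
G0 X116.284 Y70.108
M4 S528
G1 X82.443 Y94.069 F1802
G1 X106.404 Y127.910
G1 X140.245 Y103.949
G1 X116.284 Y70.108
M5
G0 X37.351 Y209.322
M4 S277
G1 X57.734 Y186.878 F3145
G1 X82.165 Y138.344
G1 X105.495 Y81.466
G1 X122.573 Y33.991
G1 X128.249 Y13.667
M5
G0 X15.741 Y203.252
M4 S528
G1 X14.476 Y216.873 F1802
G1 X33.526 Y233.713
G1 X62.953 Y250.717
G1 X92.820 Y264.830
G1 X113.189 Y272.997
M5
G0 X150.937 Y34.219
M4 S277
G1 X90.825 Y153.548 F3145
G1 X72.562 Y17.333
G1 X150.937 Y34.219
M5
G0 X0.000 Y0.000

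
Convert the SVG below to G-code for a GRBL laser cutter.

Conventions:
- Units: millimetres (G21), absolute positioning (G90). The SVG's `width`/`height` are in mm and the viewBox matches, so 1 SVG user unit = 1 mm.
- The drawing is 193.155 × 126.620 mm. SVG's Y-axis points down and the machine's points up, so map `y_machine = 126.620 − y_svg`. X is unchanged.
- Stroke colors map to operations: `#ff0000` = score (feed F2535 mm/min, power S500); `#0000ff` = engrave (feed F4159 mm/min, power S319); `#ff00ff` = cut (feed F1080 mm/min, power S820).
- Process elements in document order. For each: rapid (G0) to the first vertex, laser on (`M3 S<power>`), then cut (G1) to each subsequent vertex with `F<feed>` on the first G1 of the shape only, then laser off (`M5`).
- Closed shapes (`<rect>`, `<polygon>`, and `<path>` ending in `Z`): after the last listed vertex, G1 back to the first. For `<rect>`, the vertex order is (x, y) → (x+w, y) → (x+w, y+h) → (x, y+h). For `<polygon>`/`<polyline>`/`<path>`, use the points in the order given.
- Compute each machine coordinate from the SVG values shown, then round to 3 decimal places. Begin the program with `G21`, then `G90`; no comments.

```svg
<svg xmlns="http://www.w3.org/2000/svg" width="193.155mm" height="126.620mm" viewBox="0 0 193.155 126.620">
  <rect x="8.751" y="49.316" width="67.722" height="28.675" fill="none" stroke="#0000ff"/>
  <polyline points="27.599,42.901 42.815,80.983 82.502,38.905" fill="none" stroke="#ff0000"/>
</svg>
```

G21
G90
G0 X8.751 Y77.304
M3 S319
G1 X76.473 Y77.304 F4159
G1 X76.473 Y48.629
G1 X8.751 Y48.629
G1 X8.751 Y77.304
M5
G0 X27.599 Y83.719
M3 S500
G1 X42.815 Y45.637 F2535
G1 X82.502 Y87.715
M5

1 u = 1 mm; y_m = 126.620 − y.

[1] `<rect>` rectangle, #0000ff→engrave S319 F4159: (8.751,77.304) → (76.473,77.304) → (76.473,48.629) → (8.751,48.629) → (8.751,77.304) (closed)

[2] `<polyline>` open polyline, #ff0000→score S500 F2535: (27.599,83.719) → (42.815,45.637) → (82.502,87.715)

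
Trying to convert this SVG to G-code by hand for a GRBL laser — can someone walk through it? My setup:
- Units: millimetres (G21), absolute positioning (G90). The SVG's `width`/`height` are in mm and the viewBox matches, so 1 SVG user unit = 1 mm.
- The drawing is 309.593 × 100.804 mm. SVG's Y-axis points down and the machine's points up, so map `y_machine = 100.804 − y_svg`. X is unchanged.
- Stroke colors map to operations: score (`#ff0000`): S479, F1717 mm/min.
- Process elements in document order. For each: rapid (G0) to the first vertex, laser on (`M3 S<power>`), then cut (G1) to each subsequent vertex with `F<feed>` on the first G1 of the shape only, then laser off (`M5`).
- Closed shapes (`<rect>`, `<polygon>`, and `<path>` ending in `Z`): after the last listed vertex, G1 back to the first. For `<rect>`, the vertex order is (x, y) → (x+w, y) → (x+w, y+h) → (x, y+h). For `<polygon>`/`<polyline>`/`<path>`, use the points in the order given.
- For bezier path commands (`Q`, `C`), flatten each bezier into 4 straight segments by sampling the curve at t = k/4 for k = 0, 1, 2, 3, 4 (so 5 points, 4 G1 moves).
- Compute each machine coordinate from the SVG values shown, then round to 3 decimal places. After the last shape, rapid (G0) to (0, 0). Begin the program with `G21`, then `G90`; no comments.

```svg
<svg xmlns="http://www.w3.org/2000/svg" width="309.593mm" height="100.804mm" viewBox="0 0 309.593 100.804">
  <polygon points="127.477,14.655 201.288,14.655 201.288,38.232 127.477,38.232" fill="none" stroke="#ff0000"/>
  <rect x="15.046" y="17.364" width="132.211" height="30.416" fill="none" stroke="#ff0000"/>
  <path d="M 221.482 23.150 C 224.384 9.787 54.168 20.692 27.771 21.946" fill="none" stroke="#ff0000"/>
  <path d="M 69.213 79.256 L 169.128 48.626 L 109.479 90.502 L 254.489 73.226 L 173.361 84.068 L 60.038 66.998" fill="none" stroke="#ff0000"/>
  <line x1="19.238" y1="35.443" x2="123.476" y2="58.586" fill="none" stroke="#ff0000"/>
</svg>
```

G21
G90
G0 X127.477 Y86.149
M3 S479
G1 X201.288 Y86.149 F1717
G1 X201.288 Y62.572
G1 X127.477 Y62.572
G1 X127.477 Y86.149
M5
G0 X15.046 Y83.440
M3 S479
G1 X147.257 Y83.440 F1717
G1 X147.257 Y53.024
G1 X15.046 Y53.024
G1 X15.046 Y83.440
M5
G0 X221.482 Y77.654
M3 S479
G1 X196.151 Y83.656 F1717
G1 X135.614 Y83.737
G1 X69.583 Y81.078
G1 X27.771 Y78.858
M5
G0 X69.213 Y21.548
M3 S479
G1 X169.128 Y52.178 F1717
G1 X109.479 Y10.302
G1 X254.489 Y27.578
G1 X173.361 Y16.736
G1 X60.038 Y33.806
M5
G0 X19.238 Y65.361
M3 S479
G1 X123.476 Y42.218 F1717
M5
G0 X0.000 Y0.000

viewBox `0 0 309.593 100.804` with mm width/height → 1 unit = 1 mm. Flip: y_m = 100.804 − y_svg.

**Shape 1** — `<polygon>` rectangle, stroke `#ff0000` → score (S479, F1717). Machine vertices: (127.477,86.149) → (201.288,86.149) → (201.288,62.572) → (127.477,62.572) → (127.477,86.149). Closed: final G1 returns to the first vertex.

**Shape 2** — `<rect>` rectangle, stroke `#ff0000` → score (S479, F1717). Machine vertices: (15.046,83.440) → (147.257,83.440) → (147.257,53.024) → (15.046,53.024) → (15.046,83.440). Closed: final G1 returns to the first vertex.

**Shape 3** — `<path>` cubic bezier, stroke `#ff0000` → score (S479, F1717). Control points (SVG): P0=(221.482,23.150), P1=(224.384,9.787), P2=(54.168,20.692), P3=(27.771,21.946); sampled at t=k/4. Machine vertices: (221.482,77.654) → (196.151,83.656) → (135.614,83.737) → (69.583,81.078) → (27.771,78.858). Open path.

**Shape 4** — `<path>` open polyline, stroke `#ff0000` → score (S479, F1717). Machine vertices: (69.213,21.548) → (169.128,52.178) → (109.479,10.302) → (254.489,27.578) → (173.361,16.736) → (60.038,33.806). Open path.

**Shape 5** — `<line>` line segment, stroke `#ff0000` → score (S479, F1717). Machine vertices: (19.238,65.361) → (123.476,42.218). Open path.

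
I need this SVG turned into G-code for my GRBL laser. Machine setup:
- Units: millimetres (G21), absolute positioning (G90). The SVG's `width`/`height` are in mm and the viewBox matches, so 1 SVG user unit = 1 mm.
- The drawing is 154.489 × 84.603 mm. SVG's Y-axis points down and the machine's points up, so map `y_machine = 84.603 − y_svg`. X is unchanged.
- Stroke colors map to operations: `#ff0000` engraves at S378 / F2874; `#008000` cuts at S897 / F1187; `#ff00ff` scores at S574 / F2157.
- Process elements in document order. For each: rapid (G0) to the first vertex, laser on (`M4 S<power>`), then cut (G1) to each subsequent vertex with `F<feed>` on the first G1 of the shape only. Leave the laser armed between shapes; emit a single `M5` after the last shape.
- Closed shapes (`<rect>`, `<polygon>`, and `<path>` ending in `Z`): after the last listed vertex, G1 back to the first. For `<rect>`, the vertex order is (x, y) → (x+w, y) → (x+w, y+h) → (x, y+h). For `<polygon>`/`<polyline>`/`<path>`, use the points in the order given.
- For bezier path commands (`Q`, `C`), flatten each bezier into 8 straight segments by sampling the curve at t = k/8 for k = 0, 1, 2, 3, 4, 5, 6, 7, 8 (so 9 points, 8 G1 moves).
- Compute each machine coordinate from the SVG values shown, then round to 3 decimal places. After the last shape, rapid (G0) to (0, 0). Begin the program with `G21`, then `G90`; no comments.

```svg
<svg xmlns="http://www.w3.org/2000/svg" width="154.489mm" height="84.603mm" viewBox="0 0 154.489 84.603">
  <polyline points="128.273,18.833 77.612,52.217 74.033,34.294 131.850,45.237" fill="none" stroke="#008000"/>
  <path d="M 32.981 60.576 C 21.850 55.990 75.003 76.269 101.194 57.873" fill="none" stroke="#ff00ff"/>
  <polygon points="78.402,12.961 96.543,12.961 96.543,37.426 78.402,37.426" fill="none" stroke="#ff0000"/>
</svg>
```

Since the viewBox matches the mm dimensions, user units are millimetres directly. The only transform is the Y-flip y_m = 84.603 − y_svg.

Shape 1 is a open polyline drawn with `<polyline>`. Its stroke #008000 means cut at S897, F1187. After flipping Y the toolpath is (128.273,65.770) → (77.612,32.386) → (74.033,50.309) → (131.850,39.366).

Shape 2 is a cubic bezier drawn with `<path>`. Its stroke #ff00ff means score at S574, F2157. After flipping Y the toolpath is (32.981,24.027) → (31.642,24.705) → (35.260,23.797) → (42.767,22.047) → (53.092,20.200) → (65.166,19.000) → (77.921,19.192) → (90.287,21.520) → (101.194,26.730).

Shape 3 is a rectangle drawn with `<polygon>`. Its stroke #ff0000 means engrave at S378, F2874. After flipping Y the toolpath is (78.402,71.642) → (96.543,71.642) → (96.543,47.177) → (78.402,47.177) → (78.402,71.642), returning to the start.

G21
G90
G0 X128.273 Y65.770
M4 S897
G1 X77.612 Y32.386 F1187
G1 X74.033 Y50.309
G1 X131.850 Y39.366
G0 X32.981 Y24.027
M4 S574
G1 X31.642 Y24.705 F2157
G1 X35.260 Y23.797
G1 X42.767 Y22.047
G1 X53.092 Y20.200
G1 X65.166 Y19.000
G1 X77.921 Y19.192
G1 X90.287 Y21.520
G1 X101.194 Y26.730
G0 X78.402 Y71.642
M4 S378
G1 X96.543 Y71.642 F2874
G1 X96.543 Y47.177
G1 X78.402 Y47.177
G1 X78.402 Y71.642
M5
G0 X0.000 Y0.000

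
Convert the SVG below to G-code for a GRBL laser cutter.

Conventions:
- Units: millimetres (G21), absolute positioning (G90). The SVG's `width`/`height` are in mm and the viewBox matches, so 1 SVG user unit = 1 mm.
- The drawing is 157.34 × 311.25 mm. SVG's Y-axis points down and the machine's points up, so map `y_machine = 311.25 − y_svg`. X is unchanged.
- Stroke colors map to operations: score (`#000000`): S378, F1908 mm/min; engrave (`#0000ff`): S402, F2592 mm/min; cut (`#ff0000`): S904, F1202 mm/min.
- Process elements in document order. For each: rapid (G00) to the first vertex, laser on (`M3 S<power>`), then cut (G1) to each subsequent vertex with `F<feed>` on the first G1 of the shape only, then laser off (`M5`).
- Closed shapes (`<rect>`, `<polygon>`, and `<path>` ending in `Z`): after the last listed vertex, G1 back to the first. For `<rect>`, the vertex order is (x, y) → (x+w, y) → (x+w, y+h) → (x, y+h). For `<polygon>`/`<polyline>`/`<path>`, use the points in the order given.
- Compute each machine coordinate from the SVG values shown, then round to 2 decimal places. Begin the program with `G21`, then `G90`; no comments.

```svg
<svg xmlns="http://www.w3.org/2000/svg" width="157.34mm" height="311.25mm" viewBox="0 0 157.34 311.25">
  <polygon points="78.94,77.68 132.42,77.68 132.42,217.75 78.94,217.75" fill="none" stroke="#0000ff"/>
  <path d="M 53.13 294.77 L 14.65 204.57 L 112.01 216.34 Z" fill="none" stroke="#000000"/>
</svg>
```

G21
G90
G00 X78.94 Y233.57
M3 S402
G1 X132.42 Y233.57 F2592
G1 X132.42 Y93.50
G1 X78.94 Y93.50
G1 X78.94 Y233.57
M5
G00 X53.13 Y16.48
M3 S378
G1 X14.65 Y106.68 F1908
G1 X112.01 Y94.91
G1 X53.13 Y16.48
M5

viewBox `0 0 157.34 311.25` with mm width/height → 1 unit = 1 mm. Flip: y_m = 311.25 − y_svg.

**Shape 1** — `<polygon>` rectangle, stroke `#0000ff` → engrave (S402, F2592). Machine vertices: (78.94,233.57) → (132.42,233.57) → (132.42,93.50) → (78.94,93.50) → (78.94,233.57). Closed: final G1 returns to the first vertex.

**Shape 2** — `<path>` regular polygon, stroke `#000000` → score (S378, F1908). Machine vertices: (53.13,16.48) → (14.65,106.68) → (112.01,94.91) → (53.13,16.48). Closed: final G1 returns to the first vertex.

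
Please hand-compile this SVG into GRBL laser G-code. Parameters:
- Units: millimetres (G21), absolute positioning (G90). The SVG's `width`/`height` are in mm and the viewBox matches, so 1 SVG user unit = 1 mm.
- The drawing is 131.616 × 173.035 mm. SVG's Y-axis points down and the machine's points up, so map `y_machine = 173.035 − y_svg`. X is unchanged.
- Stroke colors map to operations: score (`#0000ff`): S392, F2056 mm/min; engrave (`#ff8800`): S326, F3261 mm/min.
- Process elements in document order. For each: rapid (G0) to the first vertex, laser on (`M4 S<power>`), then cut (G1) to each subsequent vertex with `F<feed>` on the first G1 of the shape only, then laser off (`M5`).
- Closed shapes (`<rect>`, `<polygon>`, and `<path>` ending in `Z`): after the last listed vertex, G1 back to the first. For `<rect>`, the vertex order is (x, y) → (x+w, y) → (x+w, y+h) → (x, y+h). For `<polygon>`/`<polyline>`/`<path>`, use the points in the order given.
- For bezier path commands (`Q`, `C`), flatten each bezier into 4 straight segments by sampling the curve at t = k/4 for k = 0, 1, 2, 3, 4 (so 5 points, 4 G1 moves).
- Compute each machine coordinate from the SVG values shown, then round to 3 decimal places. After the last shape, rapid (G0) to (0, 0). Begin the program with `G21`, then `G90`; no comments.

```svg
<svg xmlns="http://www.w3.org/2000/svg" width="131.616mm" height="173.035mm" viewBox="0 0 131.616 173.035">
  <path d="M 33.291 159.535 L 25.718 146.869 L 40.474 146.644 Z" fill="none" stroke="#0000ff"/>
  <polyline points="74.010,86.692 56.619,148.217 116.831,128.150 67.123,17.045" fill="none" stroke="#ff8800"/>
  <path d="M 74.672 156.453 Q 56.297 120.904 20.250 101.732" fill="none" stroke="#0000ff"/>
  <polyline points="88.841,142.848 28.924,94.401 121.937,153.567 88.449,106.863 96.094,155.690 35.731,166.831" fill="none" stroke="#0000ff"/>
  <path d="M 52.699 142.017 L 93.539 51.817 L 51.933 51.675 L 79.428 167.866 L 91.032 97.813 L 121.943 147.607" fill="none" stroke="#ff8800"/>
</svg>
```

Since the viewBox matches the mm dimensions, user units are millimetres directly. The only transform is the Y-flip y_m = 173.035 − y_svg.

Shape 1 is a regular polygon drawn with `<path>`. Its stroke #0000ff means score at S392, F2056. After flipping Y the toolpath is (33.291,13.500) → (25.718,26.166) → (40.474,26.391) → (33.291,13.500), returning to the start.

Shape 2 is a open polyline drawn with `<polyline>`. Its stroke #ff8800 means engrave at S326, F3261. After flipping Y the toolpath is (74.010,86.343) → (56.619,24.818) → (116.831,44.885) → (67.123,155.990).

Shape 3 is a quadratic bezier drawn with `<path>`. Its stroke #0000ff means score at S392, F2056. After flipping Y the toolpath is (74.672,16.582) → (64.380,33.333) → (51.879,48.037) → (37.169,60.693) → (20.250,71.303).

Shape 4 is a open polyline drawn with `<polyline>`. Its stroke #0000ff means score at S392, F2056. After flipping Y the toolpath is (88.841,30.187) → (28.924,78.634) → (121.937,19.468) → (88.449,66.172) → (96.094,17.345) → (35.731,6.204).

Shape 5 is a open polyline drawn with `<path>`. Its stroke #ff8800 means engrave at S326, F3261. After flipping Y the toolpath is (52.699,31.018) → (93.539,121.218) → (51.933,121.360) → (79.428,5.169) → (91.032,75.222) → (121.943,25.428).

G21
G90
G0 X33.291 Y13.500
M4 S392
G1 X25.718 Y26.166 F2056
G1 X40.474 Y26.391
G1 X33.291 Y13.500
M5
G0 X74.010 Y86.343
M4 S326
G1 X56.619 Y24.818 F3261
G1 X116.831 Y44.885
G1 X67.123 Y155.990
M5
G0 X74.672 Y16.582
M4 S392
G1 X64.380 Y33.333 F2056
G1 X51.879 Y48.037
G1 X37.169 Y60.693
G1 X20.250 Y71.303
M5
G0 X88.841 Y30.187
M4 S392
G1 X28.924 Y78.634 F2056
G1 X121.937 Y19.468
G1 X88.449 Y66.172
G1 X96.094 Y17.345
G1 X35.731 Y6.204
M5
G0 X52.699 Y31.018
M4 S326
G1 X93.539 Y121.218 F3261
G1 X51.933 Y121.360
G1 X79.428 Y5.169
G1 X91.032 Y75.222
G1 X121.943 Y25.428
M5
G0 X0.000 Y0.000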